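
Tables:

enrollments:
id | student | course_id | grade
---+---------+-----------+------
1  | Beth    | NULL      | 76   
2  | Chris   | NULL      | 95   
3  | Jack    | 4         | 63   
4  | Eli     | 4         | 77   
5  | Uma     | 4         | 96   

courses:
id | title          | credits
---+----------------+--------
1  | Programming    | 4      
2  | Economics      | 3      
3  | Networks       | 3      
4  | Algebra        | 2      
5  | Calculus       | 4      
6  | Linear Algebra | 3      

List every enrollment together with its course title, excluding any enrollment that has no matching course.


INNER JOIN keeps only enrollments rows whose course_id matches an id in courses. Walk through each enrollment:
  - enrollment 1 (Beth): course_id=NULL, no match -> dropped
  - enrollment 2 (Chris): course_id=NULL, no match -> dropped
  - enrollment 3 (Jack): course_id=4 -> matches Algebra
  - enrollment 4 (Eli): course_id=4 -> matches Algebra
  - enrollment 5 (Uma): course_id=4 -> matches Algebra
So 2 of 5 rows are dropped.

SQL:
SELECT a.student, b.title AS course
FROM enrollments a
INNER JOIN courses b ON a.course_id = b.id

Result:
student | course 
--------+--------
Jack    | Algebra
Eli     | Algebra
Uma     | Algebra


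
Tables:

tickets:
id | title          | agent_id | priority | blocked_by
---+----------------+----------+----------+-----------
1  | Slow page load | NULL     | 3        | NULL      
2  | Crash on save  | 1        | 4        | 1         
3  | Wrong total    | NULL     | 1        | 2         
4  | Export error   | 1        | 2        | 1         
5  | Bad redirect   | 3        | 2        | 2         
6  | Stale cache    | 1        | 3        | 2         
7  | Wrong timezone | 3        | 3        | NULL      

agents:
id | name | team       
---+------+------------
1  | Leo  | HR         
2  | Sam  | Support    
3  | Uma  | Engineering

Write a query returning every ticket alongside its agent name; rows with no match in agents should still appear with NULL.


LEFT JOIN keeps every row from tickets (the left table); where agent_id has no match in agents, the agent columns become NULL. Walk through each ticket:
  - ticket 1 (Slow page load): agent_id=NULL, no match -> kept with NULL
  - ticket 2 (Crash on save): agent_id=1 -> matches Leo
  - ticket 3 (Wrong total): agent_id=NULL, no match -> kept with NULL
  - ticket 4 (Export error): agent_id=1 -> matches Leo
  - ticket 5 (Bad redirect): agent_id=3 -> matches Uma
  - ticket 6 (Stale cache): agent_id=1 -> matches Leo
  - ticket 7 (Wrong timezone): agent_id=3 -> matches Uma
All 7 rows appear; 2 have NULL agent.

SQL:
SELECT a.title, b.name AS agent
FROM tickets a
LEFT JOIN agents b ON a.agent_id = b.id

Result:
title          | agent
---------------+------
Slow page load | NULL 
Crash on save  | Leo  
Wrong total    | NULL 
Export error   | Leo  
Bad redirect   | Uma  
Stale cache    | Leo  
Wrong timezone | Uma  


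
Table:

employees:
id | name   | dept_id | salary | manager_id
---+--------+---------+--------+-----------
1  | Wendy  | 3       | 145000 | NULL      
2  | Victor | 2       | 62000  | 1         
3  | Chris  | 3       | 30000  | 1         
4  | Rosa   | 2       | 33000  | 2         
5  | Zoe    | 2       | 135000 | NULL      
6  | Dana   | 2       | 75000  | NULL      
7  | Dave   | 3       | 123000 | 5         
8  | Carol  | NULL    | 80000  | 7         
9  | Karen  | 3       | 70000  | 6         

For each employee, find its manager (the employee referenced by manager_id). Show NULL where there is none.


This is a self-join: employees is joined to a second copy of itself, matching each row's manager_id to another row's id. Use LEFT JOIN so rows with manager_id=NULL are kept.
  - employee 1 (Wendy): manager_id=NULL -> NULL
  - employee 2 (Victor): manager_id=1 -> Wendy
  - employee 3 (Chris): manager_id=1 -> Wendy
  - employee 4 (Rosa): manager_id=2 -> Victor
  - employee 5 (Zoe): manager_id=NULL -> NULL
  - employee 6 (Dana): manager_id=NULL -> NULL
  - employee 7 (Dave): manager_id=5 -> Zoe
  - employee 8 (Carol): manager_id=7 -> Dave
  - employee 9 (Karen): manager_id=6 -> Dana

SQL:
SELECT a.name AS item, b.name AS manager
FROM employees a
LEFT JOIN employees b ON a.manager_id = b.id

Result:
item   | manager
-------+--------
Wendy  | NULL   
Victor | Wendy  
Chris  | Wendy  
Rosa   | Victor 
Zoe    | NULL   
Dana   | NULL   
Dave   | Zoe    
Carol  | Dave   
Karen  | Dana   


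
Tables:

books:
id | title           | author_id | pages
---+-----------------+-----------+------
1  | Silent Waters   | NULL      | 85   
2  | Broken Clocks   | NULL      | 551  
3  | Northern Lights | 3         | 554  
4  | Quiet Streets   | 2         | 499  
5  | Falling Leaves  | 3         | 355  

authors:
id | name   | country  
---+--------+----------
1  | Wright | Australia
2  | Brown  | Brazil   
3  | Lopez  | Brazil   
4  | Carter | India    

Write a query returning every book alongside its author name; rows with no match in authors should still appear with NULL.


LEFT JOIN keeps every row from books (the left table); where author_id has no match in authors, the author columns become NULL. Walk through each book:
  - book 1 (Silent Waters): author_id=NULL, no match -> kept with NULL
  - book 2 (Broken Clocks): author_id=NULL, no match -> kept with NULL
  - book 3 (Northern Lights): author_id=3 -> matches Lopez
  - book 4 (Quiet Streets): author_id=2 -> matches Brown
  - book 5 (Falling Leaves): author_id=3 -> matches Lopez
All 5 rows appear; 2 have NULL author.

SQL:
SELECT a.title, b.name AS author
FROM books a
LEFT JOIN authors b ON a.author_id = b.id

Result:
title           | author
----------------+-------
Silent Waters   | NULL  
Broken Clocks   | NULL  
Northern Lights | Lopez 
Quiet Streets   | Brown 
Falling Leaves  | Lopez 


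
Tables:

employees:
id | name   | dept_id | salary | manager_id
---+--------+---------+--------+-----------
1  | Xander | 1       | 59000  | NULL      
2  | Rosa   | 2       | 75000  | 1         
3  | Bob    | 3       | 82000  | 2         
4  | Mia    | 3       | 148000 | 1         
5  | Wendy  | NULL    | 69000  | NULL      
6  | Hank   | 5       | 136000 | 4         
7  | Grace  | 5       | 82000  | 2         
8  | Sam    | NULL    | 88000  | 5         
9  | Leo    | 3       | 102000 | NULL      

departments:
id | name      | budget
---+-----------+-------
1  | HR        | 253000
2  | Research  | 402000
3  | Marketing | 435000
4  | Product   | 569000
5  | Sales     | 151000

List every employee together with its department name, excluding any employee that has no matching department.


INNER JOIN keeps only employees rows whose dept_id matches an id in departments. Walk through each employee:
  - employee 1 (Xander): dept_id=1 -> matches HR
  - employee 2 (Rosa): dept_id=2 -> matches Research
  - employee 3 (Bob): dept_id=3 -> matches Marketing
  - employee 4 (Mia): dept_id=3 -> matches Marketing
  - employee 5 (Wendy): dept_id=NULL, no match -> dropped
  - employee 6 (Hank): dept_id=5 -> matches Sales
  - employee 7 (Grace): dept_id=5 -> matches Sales
  - employee 8 (Sam): dept_id=NULL, no match -> dropped
  - employee 9 (Leo): dept_id=3 -> matches Marketing
So 2 of 9 rows are dropped.

SQL:
SELECT a.name, b.name AS department
FROM employees a
INNER JOIN departments b ON a.dept_id = b.id

Result:
name   | department
-------+-----------
Xander | HR        
Rosa   | Research  
Bob    | Marketing 
Mia    | Marketing 
Hank   | Sales     
Grace  | Sales     
Leo    | Marketing 


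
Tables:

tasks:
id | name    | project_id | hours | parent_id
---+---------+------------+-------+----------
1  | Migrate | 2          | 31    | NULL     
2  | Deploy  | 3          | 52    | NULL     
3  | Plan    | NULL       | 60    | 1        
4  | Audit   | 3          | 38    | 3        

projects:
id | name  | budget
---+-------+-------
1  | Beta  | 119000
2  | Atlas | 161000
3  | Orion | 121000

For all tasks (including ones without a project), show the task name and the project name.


LEFT JOIN keeps every row from tasks (the left table); where project_id has no match in projects, the project columns become NULL. Walk through each task:
  - task 1 (Migrate): project_id=2 -> matches Atlas
  - task 2 (Deploy): project_id=3 -> matches Orion
  - task 3 (Plan): project_id=NULL, no match -> kept with NULL
  - task 4 (Audit): project_id=3 -> matches Orion
All 4 rows appear; 1 has NULL project.

SQL:
SELECT a.name, b.name AS project
FROM tasks a
LEFT JOIN projects b ON a.project_id = b.id

Result:
name    | project
--------+--------
Migrate | Atlas  
Deploy  | Orion  
Plan    | NULL   
Audit   | Orion  


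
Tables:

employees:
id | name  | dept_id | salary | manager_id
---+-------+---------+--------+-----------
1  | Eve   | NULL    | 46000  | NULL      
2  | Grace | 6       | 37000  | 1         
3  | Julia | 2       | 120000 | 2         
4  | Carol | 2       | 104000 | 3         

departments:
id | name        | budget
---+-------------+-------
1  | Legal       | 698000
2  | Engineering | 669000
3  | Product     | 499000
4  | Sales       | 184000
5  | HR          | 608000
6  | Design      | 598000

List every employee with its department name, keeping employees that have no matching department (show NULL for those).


LEFT JOIN keeps every row from employees (the left table); where dept_id has no match in departments, the department columns become NULL. Walk through each employee:
  - employee 1 (Eve): dept_id=NULL, no match -> kept with NULL
  - employee 2 (Grace): dept_id=6 -> matches Design
  - employee 3 (Julia): dept_id=2 -> matches Engineering
  - employee 4 (Carol): dept_id=2 -> matches Engineering
All 4 rows appear; 1 has NULL department.

SQL:
SELECT a.name, b.name AS department
FROM employees a
LEFT JOIN departments b ON a.dept_id = b.id

Result:
name  | department 
------+------------
Eve   | NULL       
Grace | Design     
Julia | Engineering
Carol | Engineering


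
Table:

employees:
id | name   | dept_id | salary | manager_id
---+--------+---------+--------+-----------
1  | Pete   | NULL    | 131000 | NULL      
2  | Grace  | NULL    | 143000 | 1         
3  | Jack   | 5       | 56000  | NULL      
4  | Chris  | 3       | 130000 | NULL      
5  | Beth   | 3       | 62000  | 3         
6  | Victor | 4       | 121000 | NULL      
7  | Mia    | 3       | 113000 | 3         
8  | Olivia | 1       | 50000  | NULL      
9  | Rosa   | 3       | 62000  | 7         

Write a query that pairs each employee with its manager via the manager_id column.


This is a self-join: employees is joined to a second copy of itself, matching each row's manager_id to another row's id. Use LEFT JOIN so rows with manager_id=NULL are kept.
  - employee 1 (Pete): manager_id=NULL -> NULL
  - employee 2 (Grace): manager_id=1 -> Pete
  - employee 3 (Jack): manager_id=NULL -> NULL
  - employee 4 (Chris): manager_id=NULL -> NULL
  - employee 5 (Beth): manager_id=3 -> Jack
  - employee 6 (Victor): manager_id=NULL -> NULL
  - employee 7 (Mia): manager_id=3 -> Jack
  - employee 8 (Olivia): manager_id=NULL -> NULL
  - employee 9 (Rosa): manager_id=7 -> Mia

SQL:
SELECT a.name AS item, b.name AS manager
FROM employees a
LEFT JOIN employees b ON a.manager_id = b.id

Result:
item   | manager
-------+--------
Pete   | NULL   
Grace  | Pete   
Jack   | NULL   
Chris  | NULL   
Beth   | Jack   
Victor | NULL   
Mia    | Jack   
Olivia | NULL   
Rosa   | Mia    


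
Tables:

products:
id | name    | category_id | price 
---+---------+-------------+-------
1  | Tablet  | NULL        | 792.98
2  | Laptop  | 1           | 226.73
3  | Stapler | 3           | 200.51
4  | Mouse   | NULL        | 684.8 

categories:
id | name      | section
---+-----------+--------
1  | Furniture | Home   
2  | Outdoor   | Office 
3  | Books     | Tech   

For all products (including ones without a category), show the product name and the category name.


LEFT JOIN keeps every row from products (the left table); where category_id has no match in categories, the category columns become NULL. Walk through each product:
  - product 1 (Tablet): category_id=NULL, no match -> kept with NULL
  - product 2 (Laptop): category_id=1 -> matches Furniture
  - product 3 (Stapler): category_id=3 -> matches Books
  - product 4 (Mouse): category_id=NULL, no match -> kept with NULL
All 4 rows appear; 2 have NULL category.

SQL:
SELECT a.name, b.name AS category
FROM products a
LEFT JOIN categories b ON a.category_id = b.id

Result:
name    | category 
--------+----------
Tablet  | NULL     
Laptop  | Furniture
Stapler | Books    
Mouse   | NULL     


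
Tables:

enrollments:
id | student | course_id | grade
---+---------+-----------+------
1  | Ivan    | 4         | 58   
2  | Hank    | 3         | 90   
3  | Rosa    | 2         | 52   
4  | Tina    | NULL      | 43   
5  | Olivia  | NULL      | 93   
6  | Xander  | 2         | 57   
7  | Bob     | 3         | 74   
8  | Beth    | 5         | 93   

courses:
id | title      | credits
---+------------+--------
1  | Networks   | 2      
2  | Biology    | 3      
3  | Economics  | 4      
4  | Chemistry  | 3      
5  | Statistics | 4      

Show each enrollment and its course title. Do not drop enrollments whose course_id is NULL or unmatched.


LEFT JOIN keeps every row from enrollments (the left table); where course_id has no match in courses, the course columns become NULL. Walk through each enrollment:
  - enrollment 1 (Ivan): course_id=4 -> matches Chemistry
  - enrollment 2 (Hank): course_id=3 -> matches Economics
  - enrollment 3 (Rosa): course_id=2 -> matches Biology
  - enrollment 4 (Tina): course_id=NULL, no match -> kept with NULL
  - enrollment 5 (Olivia): course_id=NULL, no match -> kept with NULL
  - enrollment 6 (Xander): course_id=2 -> matches Biology
  - enrollment 7 (Bob): course_id=3 -> matches Economics
  - enrollment 8 (Beth): course_id=5 -> matches Statistics
All 8 rows appear; 2 have NULL course.

SQL:
SELECT a.student, b.title AS course
FROM enrollments a
LEFT JOIN courses b ON a.course_id = b.id

Result:
student | course    
--------+-----------
Ivan    | Chemistry 
Hank    | Economics 
Rosa    | Biology   
Tina    | NULL      
Olivia  | NULL      
Xander  | Biology   
Bob     | Economics 
Beth    | Statistics


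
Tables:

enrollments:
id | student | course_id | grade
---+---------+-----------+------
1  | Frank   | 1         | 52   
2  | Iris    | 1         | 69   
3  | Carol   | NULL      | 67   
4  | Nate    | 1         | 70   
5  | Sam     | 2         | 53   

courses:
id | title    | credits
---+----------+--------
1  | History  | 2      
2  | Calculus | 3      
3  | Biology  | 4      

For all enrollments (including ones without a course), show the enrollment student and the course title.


LEFT JOIN keeps every row from enrollments (the left table); where course_id has no match in courses, the course columns become NULL. Walk through each enrollment:
  - enrollment 1 (Frank): course_id=1 -> matches History
  - enrollment 2 (Iris): course_id=1 -> matches History
  - enrollment 3 (Carol): course_id=NULL, no match -> kept with NULL
  - enrollment 4 (Nate): course_id=1 -> matches History
  - enrollment 5 (Sam): course_id=2 -> matches Calculus
All 5 rows appear; 1 has NULL course.

SQL:
SELECT a.student, b.title AS course
FROM enrollments a
LEFT JOIN courses b ON a.course_id = b.id

Result:
student | course  
--------+---------
Frank   | History 
Iris    | History 
Carol   | NULL    
Nate    | History 
Sam     | Calculus


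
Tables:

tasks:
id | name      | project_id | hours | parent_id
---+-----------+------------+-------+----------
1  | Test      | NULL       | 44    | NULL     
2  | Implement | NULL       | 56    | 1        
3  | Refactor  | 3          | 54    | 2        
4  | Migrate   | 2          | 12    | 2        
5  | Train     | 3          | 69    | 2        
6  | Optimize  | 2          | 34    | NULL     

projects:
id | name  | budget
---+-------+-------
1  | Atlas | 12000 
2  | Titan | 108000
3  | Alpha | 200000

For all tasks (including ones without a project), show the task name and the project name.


LEFT JOIN keeps every row from tasks (the left table); where project_id has no match in projects, the project columns become NULL. Walk through each task:
  - task 1 (Test): project_id=NULL, no match -> kept with NULL
  - task 2 (Implement): project_id=NULL, no match -> kept with NULL
  - task 3 (Refactor): project_id=3 -> matches Alpha
  - task 4 (Migrate): project_id=2 -> matches Titan
  - task 5 (Train): project_id=3 -> matches Alpha
  - task 6 (Optimize): project_id=2 -> matches Titan
All 6 rows appear; 2 have NULL project.

SQL:
SELECT a.name, b.name AS project
FROM tasks a
LEFT JOIN projects b ON a.project_id = b.id

Result:
name      | project
----------+--------
Test      | NULL   
Implement | NULL   
Refactor  | Alpha  
Migrate   | Titan  
Train     | Alpha  
Optimize  | Titan  


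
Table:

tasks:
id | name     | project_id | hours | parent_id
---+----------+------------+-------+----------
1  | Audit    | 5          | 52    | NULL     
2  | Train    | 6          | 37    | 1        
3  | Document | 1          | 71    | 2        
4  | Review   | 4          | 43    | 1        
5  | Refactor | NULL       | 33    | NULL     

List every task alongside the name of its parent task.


This is a self-join: tasks is joined to a second copy of itself, matching each row's parent_id to another row's id. Use LEFT JOIN so rows with parent_id=NULL are kept.
  - task 1 (Audit): parent_id=NULL -> NULL
  - task 2 (Train): parent_id=1 -> Audit
  - task 3 (Document): parent_id=2 -> Train
  - task 4 (Review): parent_id=1 -> Audit
  - task 5 (Refactor): parent_id=NULL -> NULL

SQL:
SELECT a.name AS item, b.name AS parent
FROM tasks a
LEFT JOIN tasks b ON a.parent_id = b.id

Result:
item     | parent
---------+-------
Audit    | NULL  
Train    | Audit 
Document | Train 
Review   | Audit 
Refactor | NULL  


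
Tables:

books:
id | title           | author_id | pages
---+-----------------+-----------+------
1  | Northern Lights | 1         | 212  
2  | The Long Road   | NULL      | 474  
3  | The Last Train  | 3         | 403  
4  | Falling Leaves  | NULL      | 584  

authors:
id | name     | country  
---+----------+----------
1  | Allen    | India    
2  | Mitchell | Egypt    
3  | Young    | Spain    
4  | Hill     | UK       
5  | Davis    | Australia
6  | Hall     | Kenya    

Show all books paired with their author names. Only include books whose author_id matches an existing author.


INNER JOIN keeps only books rows whose author_id matches an id in authors. Walk through each book:
  - book 1 (Northern Lights): author_id=1 -> matches Allen
  - book 2 (The Long Road): author_id=NULL, no match -> dropped
  - book 3 (The Last Train): author_id=3 -> matches Young
  - book 4 (Falling Leaves): author_id=NULL, no match -> dropped
So 2 of 4 rows are dropped.

SQL:
SELECT a.title, b.name AS author
FROM books a
INNER JOIN authors b ON a.author_id = b.id

Result:
title           | author
----------------+-------
Northern Lights | Allen 
The Last Train  | Young 


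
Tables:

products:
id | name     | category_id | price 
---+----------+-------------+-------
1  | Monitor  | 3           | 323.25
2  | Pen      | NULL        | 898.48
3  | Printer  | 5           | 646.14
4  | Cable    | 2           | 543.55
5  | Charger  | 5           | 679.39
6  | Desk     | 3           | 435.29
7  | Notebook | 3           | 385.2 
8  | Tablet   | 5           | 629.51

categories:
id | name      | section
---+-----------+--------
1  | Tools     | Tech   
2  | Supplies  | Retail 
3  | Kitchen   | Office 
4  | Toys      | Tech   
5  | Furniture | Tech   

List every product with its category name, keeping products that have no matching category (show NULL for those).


LEFT JOIN keeps every row from products (the left table); where category_id has no match in categories, the category columns become NULL. Walk through each product:
  - product 1 (Monitor): category_id=3 -> matches Kitchen
  - product 2 (Pen): category_id=NULL, no match -> kept with NULL
  - product 3 (Printer): category_id=5 -> matches Furniture
  - product 4 (Cable): category_id=2 -> matches Supplies
  - product 5 (Charger): category_id=5 -> matches Furniture
  - product 6 (Desk): category_id=3 -> matches Kitchen
  - product 7 (Notebook): category_id=3 -> matches Kitchen
  - product 8 (Tablet): category_id=5 -> matches Furniture
All 8 rows appear; 1 has NULL category.

SQL:
SELECT a.name, b.name AS category
FROM products a
LEFT JOIN categories b ON a.category_id = b.id

Result:
name     | category 
---------+----------
Monitor  | Kitchen  
Pen      | NULL     
Printer  | Furniture
Cable    | Supplies 
Charger  | Furniture
Desk     | Kitchen  
Notebook | Kitchen  
Tablet   | Furniture


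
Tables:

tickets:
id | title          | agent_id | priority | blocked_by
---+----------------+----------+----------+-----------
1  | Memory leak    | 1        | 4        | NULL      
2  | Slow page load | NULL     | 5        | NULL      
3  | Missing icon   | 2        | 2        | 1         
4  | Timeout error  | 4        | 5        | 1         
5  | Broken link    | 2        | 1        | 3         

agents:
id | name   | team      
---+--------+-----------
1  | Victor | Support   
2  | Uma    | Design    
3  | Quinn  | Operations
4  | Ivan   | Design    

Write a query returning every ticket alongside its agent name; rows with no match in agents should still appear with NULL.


LEFT JOIN keeps every row from tickets (the left table); where agent_id has no match in agents, the agent columns become NULL. Walk through each ticket:
  - ticket 1 (Memory leak): agent_id=1 -> matches Victor
  - ticket 2 (Slow page load): agent_id=NULL, no match -> kept with NULL
  - ticket 3 (Missing icon): agent_id=2 -> matches Uma
  - ticket 4 (Timeout error): agent_id=4 -> matches Ivan
  - ticket 5 (Broken link): agent_id=2 -> matches Uma
All 5 rows appear; 1 has NULL agent.

SQL:
SELECT a.title, b.name AS agent
FROM tickets a
LEFT JOIN agents b ON a.agent_id = b.id

Result:
title          | agent 
---------------+-------
Memory leak    | Victor
Slow page load | NULL  
Missing icon   | Uma   
Timeout error  | Ivan  
Broken link    | Uma   


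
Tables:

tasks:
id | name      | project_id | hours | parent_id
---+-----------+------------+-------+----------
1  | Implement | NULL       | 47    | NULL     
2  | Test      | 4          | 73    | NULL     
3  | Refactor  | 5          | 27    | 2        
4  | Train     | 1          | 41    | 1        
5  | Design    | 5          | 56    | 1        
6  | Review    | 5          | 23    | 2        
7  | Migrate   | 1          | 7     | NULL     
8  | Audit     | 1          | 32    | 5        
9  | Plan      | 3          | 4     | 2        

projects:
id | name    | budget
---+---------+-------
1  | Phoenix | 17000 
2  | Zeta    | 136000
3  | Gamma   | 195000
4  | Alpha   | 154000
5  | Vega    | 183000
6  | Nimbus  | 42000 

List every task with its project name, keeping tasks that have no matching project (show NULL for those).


LEFT JOIN keeps every row from tasks (the left table); where project_id has no match in projects, the project columns become NULL. Walk through each task:
  - task 1 (Implement): project_id=NULL, no match -> kept with NULL
  - task 2 (Test): project_id=4 -> matches Alpha
  - task 3 (Refactor): project_id=5 -> matches Vega
  - task 4 (Train): project_id=1 -> matches Phoenix
  - task 5 (Design): project_id=5 -> matches Vega
  - task 6 (Review): project_id=5 -> matches Vega
  - task 7 (Migrate): project_id=1 -> matches Phoenix
  - task 8 (Audit): project_id=1 -> matches Phoenix
  - task 9 (Plan): project_id=3 -> matches Gamma
All 9 rows appear; 1 has NULL project.

SQL:
SELECT a.name, b.name AS project
FROM tasks a
LEFT JOIN projects b ON a.project_id = b.id

Result:
name      | project
----------+--------
Implement | NULL   
Test      | Alpha  
Refactor  | Vega   
Train     | Phoenix
Design    | Vega   
Review    | Vega   
Migrate   | Phoenix
Audit     | Phoenix
Plan      | Gamma  


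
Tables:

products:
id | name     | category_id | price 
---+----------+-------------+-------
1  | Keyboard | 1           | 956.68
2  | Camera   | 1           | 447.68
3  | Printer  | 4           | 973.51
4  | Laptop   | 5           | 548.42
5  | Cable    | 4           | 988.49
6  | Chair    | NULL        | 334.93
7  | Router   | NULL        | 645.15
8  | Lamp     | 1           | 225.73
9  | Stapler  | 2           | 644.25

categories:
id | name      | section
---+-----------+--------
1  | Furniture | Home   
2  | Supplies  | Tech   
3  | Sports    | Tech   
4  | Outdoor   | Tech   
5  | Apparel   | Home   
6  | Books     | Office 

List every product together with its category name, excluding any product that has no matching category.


INNER JOIN keeps only products rows whose category_id matches an id in categories. Walk through each product:
  - product 1 (Keyboard): category_id=1 -> matches Furniture
  - product 2 (Camera): category_id=1 -> matches Furniture
  - product 3 (Printer): category_id=4 -> matches Outdoor
  - product 4 (Laptop): category_id=5 -> matches Apparel
  - product 5 (Cable): category_id=4 -> matches Outdoor
  - product 6 (Chair): category_id=NULL, no match -> dropped
  - product 7 (Router): category_id=NULL, no match -> dropped
  - product 8 (Lamp): category_id=1 -> matches Furniture
  - product 9 (Stapler): category_id=2 -> matches Supplies
So 2 of 9 rows are dropped.

SQL:
SELECT a.name, b.name AS category
FROM products a
INNER JOIN categories b ON a.category_id = b.id

Result:
name     | category 
---------+----------
Keyboard | Furniture
Camera   | Furniture
Printer  | Outdoor  
Laptop   | Apparel  
Cable    | Outdoor  
Lamp     | Furniture
Stapler  | Supplies 


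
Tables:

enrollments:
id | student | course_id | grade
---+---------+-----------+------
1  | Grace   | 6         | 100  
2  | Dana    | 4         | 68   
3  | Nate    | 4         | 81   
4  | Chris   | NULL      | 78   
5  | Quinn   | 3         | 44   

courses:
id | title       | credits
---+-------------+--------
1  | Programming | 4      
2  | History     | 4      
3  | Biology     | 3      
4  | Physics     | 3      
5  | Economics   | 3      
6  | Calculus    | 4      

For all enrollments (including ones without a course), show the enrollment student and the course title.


LEFT JOIN keeps every row from enrollments (the left table); where course_id has no match in courses, the course columns become NULL. Walk through each enrollment:
  - enrollment 1 (Grace): course_id=6 -> matches Calculus
  - enrollment 2 (Dana): course_id=4 -> matches Physics
  - enrollment 3 (Nate): course_id=4 -> matches Physics
  - enrollment 4 (Chris): course_id=NULL, no match -> kept with NULL
  - enrollment 5 (Quinn): course_id=3 -> matches Biology
All 5 rows appear; 1 has NULL course.

SQL:
SELECT a.student, b.title AS course
FROM enrollments a
LEFT JOIN courses b ON a.course_id = b.id

Result:
student | course  
--------+---------
Grace   | Calculus
Dana    | Physics 
Nate    | Physics 
Chris   | NULL    
Quinn   | Biology 


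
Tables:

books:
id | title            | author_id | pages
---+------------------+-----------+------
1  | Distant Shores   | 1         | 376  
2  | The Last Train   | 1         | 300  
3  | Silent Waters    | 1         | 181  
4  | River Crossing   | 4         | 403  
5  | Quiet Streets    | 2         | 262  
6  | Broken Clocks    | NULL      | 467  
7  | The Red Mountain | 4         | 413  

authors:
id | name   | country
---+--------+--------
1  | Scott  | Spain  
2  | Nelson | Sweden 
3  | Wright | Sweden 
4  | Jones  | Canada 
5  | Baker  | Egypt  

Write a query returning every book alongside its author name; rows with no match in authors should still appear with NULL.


LEFT JOIN keeps every row from books (the left table); where author_id has no match in authors, the author columns become NULL. Walk through each book:
  - book 1 (Distant Shores): author_id=1 -> matches Scott
  - book 2 (The Last Train): author_id=1 -> matches Scott
  - book 3 (Silent Waters): author_id=1 -> matches Scott
  - book 4 (River Crossing): author_id=4 -> matches Jones
  - book 5 (Quiet Streets): author_id=2 -> matches Nelson
  - book 6 (Broken Clocks): author_id=NULL, no match -> kept with NULL
  - book 7 (The Red Mountain): author_id=4 -> matches Jones
All 7 rows appear; 1 has NULL author.

SQL:
SELECT a.title, b.name AS author
FROM books a
LEFT JOIN authors b ON a.author_id = b.id

Result:
title            | author
-----------------+-------
Distant Shores   | Scott 
The Last Train   | Scott 
Silent Waters    | Scott 
River Crossing   | Jones 
Quiet Streets    | Nelson
Broken Clocks    | NULL  
The Red Mountain | Jones 


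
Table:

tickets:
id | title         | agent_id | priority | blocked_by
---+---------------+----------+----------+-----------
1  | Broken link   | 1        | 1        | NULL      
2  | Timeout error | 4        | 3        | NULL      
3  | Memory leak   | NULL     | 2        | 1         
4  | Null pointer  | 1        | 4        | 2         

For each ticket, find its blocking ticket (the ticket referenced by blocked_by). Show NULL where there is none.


This is a self-join: tickets is joined to a second copy of itself, matching each row's blocked_by to another row's id. Use LEFT JOIN so rows with blocked_by=NULL are kept.
  - ticket 1 (Broken link): blocked_by=NULL -> NULL
  - ticket 2 (Timeout error): blocked_by=NULL -> NULL
  - ticket 3 (Memory leak): blocked_by=1 -> Broken link
  - ticket 4 (Null pointer): blocked_by=2 -> Timeout error

SQL:
SELECT a.title AS item, b.title AS blocked_by
FROM tickets a
LEFT JOIN tickets b ON a.blocked_by = b.id

Result:
item          | blocked_by   
--------------+--------------
Broken link   | NULL         
Timeout error | NULL         
Memory leak   | Broken link  
Null pointer  | Timeout error


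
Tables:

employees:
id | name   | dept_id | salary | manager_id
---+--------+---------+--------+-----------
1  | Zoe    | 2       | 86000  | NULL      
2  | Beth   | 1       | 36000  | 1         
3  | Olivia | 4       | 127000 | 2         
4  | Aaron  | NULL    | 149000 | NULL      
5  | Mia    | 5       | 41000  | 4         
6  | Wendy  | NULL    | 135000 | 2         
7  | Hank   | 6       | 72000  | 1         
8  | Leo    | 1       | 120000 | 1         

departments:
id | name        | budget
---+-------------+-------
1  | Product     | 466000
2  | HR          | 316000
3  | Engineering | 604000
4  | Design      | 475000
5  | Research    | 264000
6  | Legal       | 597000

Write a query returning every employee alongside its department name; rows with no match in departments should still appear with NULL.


LEFT JOIN keeps every row from employees (the left table); where dept_id has no match in departments, the department columns become NULL. Walk through each employee:
  - employee 1 (Zoe): dept_id=2 -> matches HR
  - employee 2 (Beth): dept_id=1 -> matches Product
  - employee 3 (Olivia): dept_id=4 -> matches Design
  - employee 4 (Aaron): dept_id=NULL, no match -> kept with NULL
  - employee 5 (Mia): dept_id=5 -> matches Research
  - employee 6 (Wendy): dept_id=NULL, no match -> kept with NULL
  - employee 7 (Hank): dept_id=6 -> matches Legal
  - employee 8 (Leo): dept_id=1 -> matches Product
All 8 rows appear; 2 have NULL department.

SQL:
SELECT a.name, b.name AS department
FROM employees a
LEFT JOIN departments b ON a.dept_id = b.id

Result:
name   | department
-------+-----------
Zoe    | HR        
Beth   | Product   
Olivia | Design    
Aaron  | NULL      
Mia    | Research  
Wendy  | NULL      
Hank   | Legal     
Leo    | Product   


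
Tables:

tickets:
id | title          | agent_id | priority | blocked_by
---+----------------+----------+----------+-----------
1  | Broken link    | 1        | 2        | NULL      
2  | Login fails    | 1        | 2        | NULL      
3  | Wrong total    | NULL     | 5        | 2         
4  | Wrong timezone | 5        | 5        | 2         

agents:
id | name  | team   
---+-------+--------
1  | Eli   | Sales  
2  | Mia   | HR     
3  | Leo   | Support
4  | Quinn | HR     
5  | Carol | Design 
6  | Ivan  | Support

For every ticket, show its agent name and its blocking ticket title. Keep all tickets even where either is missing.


Two LEFT JOINs from the same base table tickets: one to agents via agent_id, one to tickets itself via blocked_by. Both are LEFT so every ticket is preserved.
Match against agents:
  - ticket 1 (Broken link): agent_id=1 -> matches Eli
  - ticket 2 (Login fails): agent_id=1 -> matches Eli
  - ticket 3 (Wrong total): agent_id=NULL, no match -> kept with NULL
  - ticket 4 (Wrong timezone): agent_id=5 -> matches Carol
Match against tickets (self):
  - ticket 1 (Broken link): blocked_by=NULL -> NULL
  - ticket 2 (Login fails): blocked_by=NULL -> NULL
  - ticket 3 (Wrong total): blocked_by=2 -> Login fails
  - ticket 4 (Wrong timezone): blocked_by=2 -> Login fails

SQL:
SELECT a.title, b.name AS agent, c.title AS blocked_by
FROM tickets a
LEFT JOIN agents b ON a.agent_id = b.id
LEFT JOIN tickets c ON a.blocked_by = c.id

Result:
title          | agent | blocked_by 
---------------+-------+------------
Broken link    | Eli   | NULL       
Login fails    | Eli   | NULL       
Wrong total    | NULL  | Login fails
Wrong timezone | Carol | Login fails


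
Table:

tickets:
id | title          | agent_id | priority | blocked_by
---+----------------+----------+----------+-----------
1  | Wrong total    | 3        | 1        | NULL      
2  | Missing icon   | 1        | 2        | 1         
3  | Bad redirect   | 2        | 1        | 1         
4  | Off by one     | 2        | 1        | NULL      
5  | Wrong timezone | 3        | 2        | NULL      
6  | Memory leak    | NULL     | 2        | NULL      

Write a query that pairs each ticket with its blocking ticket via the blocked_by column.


This is a self-join: tickets is joined to a second copy of itself, matching each row's blocked_by to another row's id. Use LEFT JOIN so rows with blocked_by=NULL are kept.
  - ticket 1 (Wrong total): blocked_by=NULL -> NULL
  - ticket 2 (Missing icon): blocked_by=1 -> Wrong total
  - ticket 3 (Bad redirect): blocked_by=1 -> Wrong total
  - ticket 4 (Off by one): blocked_by=NULL -> NULL
  - ticket 5 (Wrong timezone): blocked_by=NULL -> NULL
  - ticket 6 (Memory leak): blocked_by=NULL -> NULL

SQL:
SELECT a.title AS item, b.title AS blocked_by
FROM tickets a
LEFT JOIN tickets b ON a.blocked_by = b.id

Result:
item           | blocked_by 
---------------+------------
Wrong total    | NULL       
Missing icon   | Wrong total
Bad redirect   | Wrong total
Off by one     | NULL       
Wrong timezone | NULL       
Memory leak    | NULL       


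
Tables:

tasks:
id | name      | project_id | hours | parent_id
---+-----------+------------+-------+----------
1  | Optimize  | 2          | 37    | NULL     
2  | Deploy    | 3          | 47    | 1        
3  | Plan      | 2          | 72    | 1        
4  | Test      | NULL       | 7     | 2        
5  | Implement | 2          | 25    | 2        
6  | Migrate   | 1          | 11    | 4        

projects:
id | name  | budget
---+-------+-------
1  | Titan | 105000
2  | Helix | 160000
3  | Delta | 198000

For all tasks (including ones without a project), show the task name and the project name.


LEFT JOIN keeps every row from tasks (the left table); where project_id has no match in projects, the project columns become NULL. Walk through each task:
  - task 1 (Optimize): project_id=2 -> matches Helix
  - task 2 (Deploy): project_id=3 -> matches Delta
  - task 3 (Plan): project_id=2 -> matches Helix
  - task 4 (Test): project_id=NULL, no match -> kept with NULL
  - task 5 (Implement): project_id=2 -> matches Helix
  - task 6 (Migrate): project_id=1 -> matches Titan
All 6 rows appear; 1 has NULL project.

SQL:
SELECT a.name, b.name AS project
FROM tasks a
LEFT JOIN projects b ON a.project_id = b.id

Result:
name      | project
----------+--------
Optimize  | Helix  
Deploy    | Delta  
Plan      | Helix  
Test      | NULL   
Implement | Helix  
Migrate   | Titan  


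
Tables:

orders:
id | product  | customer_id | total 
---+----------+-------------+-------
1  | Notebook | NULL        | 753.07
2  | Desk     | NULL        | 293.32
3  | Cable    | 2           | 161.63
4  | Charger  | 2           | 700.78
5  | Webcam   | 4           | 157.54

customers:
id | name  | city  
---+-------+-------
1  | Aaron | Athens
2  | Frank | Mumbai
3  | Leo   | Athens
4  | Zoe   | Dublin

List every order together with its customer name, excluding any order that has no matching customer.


INNER JOIN keeps only orders rows whose customer_id matches an id in customers. Walk through each order:
  - order 1 (Notebook): customer_id=NULL, no match -> dropped
  - order 2 (Desk): customer_id=NULL, no match -> dropped
  - order 3 (Cable): customer_id=2 -> matches Frank
  - order 4 (Charger): customer_id=2 -> matches Frank
  - order 5 (Webcam): customer_id=4 -> matches Zoe
So 2 of 5 rows are dropped.

SQL:
SELECT a.product, b.name AS customer
FROM orders a
INNER JOIN customers b ON a.customer_id = b.id

Result:
product | customer
--------+---------
Cable   | Frank   
Charger | Frank   
Webcam  | Zoe     


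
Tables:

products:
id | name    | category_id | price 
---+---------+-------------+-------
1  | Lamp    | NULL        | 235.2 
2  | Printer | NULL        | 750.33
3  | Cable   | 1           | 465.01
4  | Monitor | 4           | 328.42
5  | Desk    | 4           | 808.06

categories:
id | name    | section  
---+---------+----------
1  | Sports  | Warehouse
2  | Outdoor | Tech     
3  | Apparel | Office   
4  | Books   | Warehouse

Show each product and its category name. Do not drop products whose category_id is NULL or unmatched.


LEFT JOIN keeps every row from products (the left table); where category_id has no match in categories, the category columns become NULL. Walk through each product:
  - product 1 (Lamp): category_id=NULL, no match -> kept with NULL
  - product 2 (Printer): category_id=NULL, no match -> kept with NULL
  - product 3 (Cable): category_id=1 -> matches Sports
  - product 4 (Monitor): category_id=4 -> matches Books
  - product 5 (Desk): category_id=4 -> matches Books
All 5 rows appear; 2 have NULL category.

SQL:
SELECT a.name, b.name AS category
FROM products a
LEFT JOIN categories b ON a.category_id = b.id

Result:
name    | category
--------+---------
Lamp    | NULL    
Printer | NULL    
Cable   | Sports  
Monitor | Books   
Desk    | Books   


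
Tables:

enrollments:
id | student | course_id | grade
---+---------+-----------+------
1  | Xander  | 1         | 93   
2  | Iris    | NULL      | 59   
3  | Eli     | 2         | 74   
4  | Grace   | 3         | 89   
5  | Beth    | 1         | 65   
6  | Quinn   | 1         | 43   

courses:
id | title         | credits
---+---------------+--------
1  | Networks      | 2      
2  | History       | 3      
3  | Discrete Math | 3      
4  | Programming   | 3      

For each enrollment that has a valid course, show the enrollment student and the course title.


INNER JOIN keeps only enrollments rows whose course_id matches an id in courses. Walk through each enrollment:
  - enrollment 1 (Xander): course_id=1 -> matches Networks
  - enrollment 2 (Iris): course_id=NULL, no match -> dropped
  - enrollment 3 (Eli): course_id=2 -> matches History
  - enrollment 4 (Grace): course_id=3 -> matches Discrete Math
  - enrollment 5 (Beth): course_id=1 -> matches Networks
  - enrollment 6 (Quinn): course_id=1 -> matches Networks
So 1 of 6 rows is dropped.

SQL:
SELECT a.student, b.title AS course
FROM enrollments a
INNER JOIN courses b ON a.course_id = b.id

Result:
student | course       
--------+--------------
Xander  | Networks     
Eli     | History      
Grace   | Discrete Math
Beth    | Networks     
Quinn   | Networks     


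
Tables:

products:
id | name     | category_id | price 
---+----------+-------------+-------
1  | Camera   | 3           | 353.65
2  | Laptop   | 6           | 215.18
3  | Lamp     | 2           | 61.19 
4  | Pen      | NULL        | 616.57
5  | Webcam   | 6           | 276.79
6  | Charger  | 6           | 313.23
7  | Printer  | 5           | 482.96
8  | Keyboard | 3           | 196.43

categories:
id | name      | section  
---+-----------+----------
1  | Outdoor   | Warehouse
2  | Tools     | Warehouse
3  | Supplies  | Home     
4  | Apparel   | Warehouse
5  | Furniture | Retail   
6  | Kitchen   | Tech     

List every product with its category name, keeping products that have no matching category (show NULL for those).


LEFT JOIN keeps every row from products (the left table); where category_id has no match in categories, the category columns become NULL. Walk through each product:
  - product 1 (Camera): category_id=3 -> matches Supplies
  - product 2 (Laptop): category_id=6 -> matches Kitchen
  - product 3 (Lamp): category_id=2 -> matches Tools
  - product 4 (Pen): category_id=NULL, no match -> kept with NULL
  - product 5 (Webcam): category_id=6 -> matches Kitchen
  - product 6 (Charger): category_id=6 -> matches Kitchen
  - product 7 (Printer): category_id=5 -> matches Furniture
  - product 8 (Keyboard): category_id=3 -> matches Supplies
All 8 rows appear; 1 has NULL category.

SQL:
SELECT a.name, b.name AS category
FROM products a
LEFT JOIN categories b ON a.category_id = b.id

Result:
name     | category 
---------+----------
Camera   | Supplies 
Laptop   | Kitchen  
Lamp     | Tools    
Pen      | NULL     
Webcam   | Kitchen  
Charger  | Kitchen  
Printer  | Furniture
Keyboard | Supplies 
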